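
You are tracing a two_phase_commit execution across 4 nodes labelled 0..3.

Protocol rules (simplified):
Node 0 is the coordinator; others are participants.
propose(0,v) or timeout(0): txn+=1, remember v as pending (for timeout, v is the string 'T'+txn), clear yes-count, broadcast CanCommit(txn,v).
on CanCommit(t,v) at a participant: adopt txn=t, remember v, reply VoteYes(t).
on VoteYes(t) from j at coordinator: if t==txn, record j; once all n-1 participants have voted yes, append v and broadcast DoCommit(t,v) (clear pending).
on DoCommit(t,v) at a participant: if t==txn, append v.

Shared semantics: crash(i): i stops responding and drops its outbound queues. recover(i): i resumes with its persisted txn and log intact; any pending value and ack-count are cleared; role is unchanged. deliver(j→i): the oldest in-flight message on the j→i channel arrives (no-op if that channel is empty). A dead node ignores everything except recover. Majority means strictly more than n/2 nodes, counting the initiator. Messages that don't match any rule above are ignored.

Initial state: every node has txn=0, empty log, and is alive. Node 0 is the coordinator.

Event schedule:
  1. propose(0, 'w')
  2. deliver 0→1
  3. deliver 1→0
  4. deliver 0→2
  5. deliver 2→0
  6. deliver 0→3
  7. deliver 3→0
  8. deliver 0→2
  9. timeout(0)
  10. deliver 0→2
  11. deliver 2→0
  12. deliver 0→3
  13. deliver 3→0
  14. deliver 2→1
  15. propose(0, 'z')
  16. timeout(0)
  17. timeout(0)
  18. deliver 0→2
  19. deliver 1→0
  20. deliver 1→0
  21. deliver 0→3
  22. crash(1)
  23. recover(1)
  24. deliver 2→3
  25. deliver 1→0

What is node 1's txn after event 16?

1

1. propose(0,'w'):  <0:coor t1 ->
2. deliver 0→1:  <1:part t1 ->
3. deliver 1→0:  nop
4. deliver 0→2:  <2:part t1 ->
5. deliver 2→0:  nop
6. deliver 0→3:  <3:part t1 ->
7. deliver 3→0:  <0:coor t1 w>
8. deliver 0→2:  <2:part t1 w>
9. timeout(0):  <0:coor t2 w>
10. deliver 0→2:  <2:part t2 w>
11. deliver 2→0:  nop
12. deliver 0→3:  <3:part t1 w>
13. deliver 3→0:  nop
14. deliver 2→1:  nop
15. propose(0,'z'):  <0:coor t3 w>
16. timeout(0):  <0:coor t4 w>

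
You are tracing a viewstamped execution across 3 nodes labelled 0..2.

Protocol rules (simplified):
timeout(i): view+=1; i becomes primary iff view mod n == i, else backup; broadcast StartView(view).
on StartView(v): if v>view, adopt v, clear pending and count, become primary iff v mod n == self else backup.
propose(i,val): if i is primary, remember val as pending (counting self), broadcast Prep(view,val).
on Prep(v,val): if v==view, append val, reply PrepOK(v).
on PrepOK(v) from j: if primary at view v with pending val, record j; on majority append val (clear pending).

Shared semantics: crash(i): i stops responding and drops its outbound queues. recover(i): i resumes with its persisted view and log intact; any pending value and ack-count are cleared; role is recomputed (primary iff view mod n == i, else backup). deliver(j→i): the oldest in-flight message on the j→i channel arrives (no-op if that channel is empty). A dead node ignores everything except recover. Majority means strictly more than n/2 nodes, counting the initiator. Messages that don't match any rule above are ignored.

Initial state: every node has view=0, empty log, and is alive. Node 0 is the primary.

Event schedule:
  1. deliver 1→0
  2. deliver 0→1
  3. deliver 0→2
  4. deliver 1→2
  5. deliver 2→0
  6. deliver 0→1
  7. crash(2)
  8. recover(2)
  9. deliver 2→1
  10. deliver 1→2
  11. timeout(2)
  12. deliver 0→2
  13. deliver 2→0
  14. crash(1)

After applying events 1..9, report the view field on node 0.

0

1. deliver 1→0:  nop
2. deliver 0→1:  nop
3. deliver 0→2:  nop
4. deliver 1→2:  nop
5. deliver 2→0:  nop
6. deliver 0→1:  nop
7. crash(2):  <2:✗back v0 ->
8. recover(2):  <2:back v0 ->
9. deliver 2→1:  nop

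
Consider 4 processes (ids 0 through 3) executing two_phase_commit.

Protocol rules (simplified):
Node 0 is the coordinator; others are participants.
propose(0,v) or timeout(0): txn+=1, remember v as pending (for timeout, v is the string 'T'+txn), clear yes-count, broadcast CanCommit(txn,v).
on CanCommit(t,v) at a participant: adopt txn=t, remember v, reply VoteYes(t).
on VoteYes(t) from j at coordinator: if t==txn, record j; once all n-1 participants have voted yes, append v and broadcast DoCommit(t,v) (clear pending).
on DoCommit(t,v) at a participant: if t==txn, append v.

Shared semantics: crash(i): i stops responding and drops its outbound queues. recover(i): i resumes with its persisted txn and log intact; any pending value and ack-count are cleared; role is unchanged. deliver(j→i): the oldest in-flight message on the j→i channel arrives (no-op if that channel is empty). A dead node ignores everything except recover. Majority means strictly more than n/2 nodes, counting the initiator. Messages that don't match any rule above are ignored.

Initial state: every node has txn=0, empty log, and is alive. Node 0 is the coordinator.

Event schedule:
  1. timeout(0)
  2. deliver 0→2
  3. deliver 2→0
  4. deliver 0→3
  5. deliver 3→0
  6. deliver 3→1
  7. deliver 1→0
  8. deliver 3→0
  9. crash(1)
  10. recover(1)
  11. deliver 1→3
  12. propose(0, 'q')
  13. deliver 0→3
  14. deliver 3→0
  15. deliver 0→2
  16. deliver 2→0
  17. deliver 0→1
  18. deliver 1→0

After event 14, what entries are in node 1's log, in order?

step 1 timeout(0): 0={coor,t=1,log=-}
step 2 deliver 0→2: 2={part,t=1,log=-}
step 3 deliver 2→0: —
step 4 deliver 0→3: 3={part,t=1,log=-}
step 5 deliver 3→0: —
step 6 deliver 3→1: —
step 7 deliver 1→0: —
step 8 deliver 3→0: —
step 9 crash(1): 1={✗part,t=0,log=-}
step 10 recover(1): 1={part,t=0,log=-}
step 11 deliver 1→3: —
step 12 propose(0,'q'): 0={coor,t=2,log=-}
step 13 deliver 0→3: 3={part,t=2,log=-}
step 14 deliver 3→0: —

empty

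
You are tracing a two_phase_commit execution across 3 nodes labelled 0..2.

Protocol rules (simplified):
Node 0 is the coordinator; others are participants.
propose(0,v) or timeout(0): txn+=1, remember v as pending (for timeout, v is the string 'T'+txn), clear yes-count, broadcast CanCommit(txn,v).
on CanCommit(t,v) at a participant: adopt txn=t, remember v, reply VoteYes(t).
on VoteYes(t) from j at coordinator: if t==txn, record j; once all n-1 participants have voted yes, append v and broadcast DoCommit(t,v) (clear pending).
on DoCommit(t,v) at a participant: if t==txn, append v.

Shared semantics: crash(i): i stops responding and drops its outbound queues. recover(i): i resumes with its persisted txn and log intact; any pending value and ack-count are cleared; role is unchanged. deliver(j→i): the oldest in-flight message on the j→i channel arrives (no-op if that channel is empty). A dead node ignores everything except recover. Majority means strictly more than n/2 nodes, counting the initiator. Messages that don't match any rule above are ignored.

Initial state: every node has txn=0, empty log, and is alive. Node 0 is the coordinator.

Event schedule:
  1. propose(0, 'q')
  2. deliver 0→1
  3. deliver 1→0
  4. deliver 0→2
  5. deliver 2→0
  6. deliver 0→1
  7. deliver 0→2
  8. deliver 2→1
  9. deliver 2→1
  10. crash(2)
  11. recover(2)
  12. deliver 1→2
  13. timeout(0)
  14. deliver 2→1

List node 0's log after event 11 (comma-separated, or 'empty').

[1] propose(0,'q') → N0(coor t1 [-])
[2] deliver 0→1 → N1(part t1 [-])
[3] deliver 1→0 → ∅
[4] deliver 0→2 → N2(part t1 [-])
[5] deliver 2→0 → N0(coor t1 [q])
[6] deliver 0→1 → N1(part t1 [q])
[7] deliver 0→2 → N2(part t1 [q])
[8] deliver 2→1 → ∅
[9] deliver 2→1 → ∅
[10] crash(2) → N2(✗part t1 [q])
[11] recover(2) → N2(part t1 [q])

q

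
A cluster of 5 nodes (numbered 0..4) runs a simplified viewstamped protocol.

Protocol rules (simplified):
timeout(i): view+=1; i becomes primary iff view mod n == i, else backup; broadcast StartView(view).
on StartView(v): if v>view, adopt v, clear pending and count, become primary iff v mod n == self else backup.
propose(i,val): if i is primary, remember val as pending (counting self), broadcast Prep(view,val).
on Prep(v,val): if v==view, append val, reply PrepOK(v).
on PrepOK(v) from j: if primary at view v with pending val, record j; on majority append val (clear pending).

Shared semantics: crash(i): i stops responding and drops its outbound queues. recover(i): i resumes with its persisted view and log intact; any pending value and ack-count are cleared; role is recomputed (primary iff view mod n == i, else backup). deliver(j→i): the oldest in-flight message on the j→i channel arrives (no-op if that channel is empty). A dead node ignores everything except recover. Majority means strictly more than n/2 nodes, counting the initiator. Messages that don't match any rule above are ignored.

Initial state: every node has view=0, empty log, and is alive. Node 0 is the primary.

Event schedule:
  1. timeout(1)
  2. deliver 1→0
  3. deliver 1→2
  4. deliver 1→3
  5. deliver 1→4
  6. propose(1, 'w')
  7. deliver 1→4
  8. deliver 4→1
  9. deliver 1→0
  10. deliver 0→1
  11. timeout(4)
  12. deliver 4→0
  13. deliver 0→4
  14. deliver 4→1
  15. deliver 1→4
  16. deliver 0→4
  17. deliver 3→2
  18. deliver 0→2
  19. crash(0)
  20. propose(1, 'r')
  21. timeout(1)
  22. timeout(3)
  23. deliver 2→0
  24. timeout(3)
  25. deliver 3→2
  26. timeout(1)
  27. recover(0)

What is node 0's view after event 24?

2

[1] timeout(1) → N1(prim v1 [-])
[2] deliver 1→0 → N0(back v1 [-])
[3] deliver 1→2 → N2(back v1 [-])
[4] deliver 1→3 → N3(back v1 [-])
[5] deliver 1→4 → N4(back v1 [-])
[6] propose(1,'w') → ∅
[7] deliver 1→4 → N4(back v1 [w])
[8] deliver 4→1 → ∅
[9] deliver 1→0 → N0(back v1 [w])
[10] deliver 0→1 → N1(prim v1 [w])
[11] timeout(4) → N4(back v2 [w])
[12] deliver 4→0 → N0(back v2 [w])
[13] deliver 0→4 → ∅
[14] deliver 4→1 → N1(back v2 [w])
[15] deliver 1→4 → ∅
[16] deliver 0→4 → ∅
[17] deliver 3→2 → ∅
[18] deliver 0→2 → ∅
[19] crash(0) → N0(✗back v2 [w])
[20] propose(1,'r') → ∅
[21] timeout(1) → N1(back v3 [w])
[22] timeout(3) → N3(back v2 [-])
[23] deliver 2→0 → ∅
[24] timeout(3) → N3(prim v3 [-])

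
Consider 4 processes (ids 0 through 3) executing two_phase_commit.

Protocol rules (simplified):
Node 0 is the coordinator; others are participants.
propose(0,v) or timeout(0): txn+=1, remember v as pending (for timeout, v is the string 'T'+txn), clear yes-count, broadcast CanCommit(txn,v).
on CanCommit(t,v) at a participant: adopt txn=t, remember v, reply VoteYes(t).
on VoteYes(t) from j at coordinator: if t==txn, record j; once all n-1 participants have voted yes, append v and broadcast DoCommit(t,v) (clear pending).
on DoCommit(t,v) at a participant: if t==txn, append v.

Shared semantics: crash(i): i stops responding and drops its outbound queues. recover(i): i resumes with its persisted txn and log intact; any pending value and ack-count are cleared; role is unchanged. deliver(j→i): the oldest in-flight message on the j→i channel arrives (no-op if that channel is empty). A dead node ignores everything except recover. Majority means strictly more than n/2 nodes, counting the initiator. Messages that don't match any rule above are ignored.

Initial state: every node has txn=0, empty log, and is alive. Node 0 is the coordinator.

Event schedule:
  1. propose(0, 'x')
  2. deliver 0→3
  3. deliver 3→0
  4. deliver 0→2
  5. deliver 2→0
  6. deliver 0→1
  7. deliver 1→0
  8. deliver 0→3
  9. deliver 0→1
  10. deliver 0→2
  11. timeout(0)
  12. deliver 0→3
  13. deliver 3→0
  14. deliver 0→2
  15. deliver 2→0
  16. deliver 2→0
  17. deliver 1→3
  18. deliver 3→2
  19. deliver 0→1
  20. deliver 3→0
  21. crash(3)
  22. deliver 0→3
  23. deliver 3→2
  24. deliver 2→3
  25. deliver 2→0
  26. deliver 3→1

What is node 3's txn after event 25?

2

step 1 propose(0,'x'): 0={coor,t=1,log=-}
step 2 deliver 0→3: 3={part,t=1,log=-}
step 3 deliver 3→0: —
step 4 deliver 0→2: 2={part,t=1,log=-}
step 5 deliver 2→0: —
step 6 deliver 0→1: 1={part,t=1,log=-}
step 7 deliver 1→0: 0={coor,t=1,log=x}
step 8 deliver 0→3: 3={part,t=1,log=x}
step 9 deliver 0→1: 1={part,t=1,log=x}
step 10 deliver 0→2: 2={part,t=1,log=x}
step 11 timeout(0): 0={coor,t=2,log=x}
step 12 deliver 0→3: 3={part,t=2,log=x}
step 13 deliver 3→0: —
step 14 deliver 0→2: 2={part,t=2,log=x}
step 15 deliver 2→0: —
step 16 deliver 2→0: —
step 17 deliver 1→3: —
step 18 deliver 3→2: —
step 19 deliver 0→1: 1={part,t=2,log=x}
step 20 deliver 3→0: —
step 21 crash(3): 3={✗part,t=2,log=x}
step 22 deliver 0→3: —
step 23 deliver 3→2: —
step 24 deliver 2→3: —
step 25 deliver 2→0: —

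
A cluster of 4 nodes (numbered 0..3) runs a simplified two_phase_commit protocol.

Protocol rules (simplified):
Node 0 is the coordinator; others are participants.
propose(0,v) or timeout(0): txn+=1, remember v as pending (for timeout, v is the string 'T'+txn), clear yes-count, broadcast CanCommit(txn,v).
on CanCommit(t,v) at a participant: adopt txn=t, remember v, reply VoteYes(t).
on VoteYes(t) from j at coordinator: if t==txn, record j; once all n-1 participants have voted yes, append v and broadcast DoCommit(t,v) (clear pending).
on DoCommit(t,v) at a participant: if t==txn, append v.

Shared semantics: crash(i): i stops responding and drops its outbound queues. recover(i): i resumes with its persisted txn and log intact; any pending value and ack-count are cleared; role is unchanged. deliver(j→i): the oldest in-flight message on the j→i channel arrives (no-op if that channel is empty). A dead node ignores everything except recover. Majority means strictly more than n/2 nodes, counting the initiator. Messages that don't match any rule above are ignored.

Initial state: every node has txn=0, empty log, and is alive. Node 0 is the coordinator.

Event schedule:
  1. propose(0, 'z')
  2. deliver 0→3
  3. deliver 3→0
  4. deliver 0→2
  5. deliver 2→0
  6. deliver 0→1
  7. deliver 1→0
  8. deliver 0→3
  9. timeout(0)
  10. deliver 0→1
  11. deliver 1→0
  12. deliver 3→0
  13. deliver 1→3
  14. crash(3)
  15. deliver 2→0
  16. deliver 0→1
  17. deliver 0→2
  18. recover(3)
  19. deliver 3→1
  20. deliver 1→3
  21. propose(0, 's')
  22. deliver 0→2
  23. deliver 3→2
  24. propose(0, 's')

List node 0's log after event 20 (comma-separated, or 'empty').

1. propose(0,'z'):  <0:coor t1 ->
2. deliver 0→3:  <3:part t1 ->
3. deliver 3→0:  nop
4. deliver 0→2:  <2:part t1 ->
5. deliver 2→0:  nop
6. deliver 0→1:  <1:part t1 ->
7. deliver 1→0:  <0:coor t1 z>
8. deliver 0→3:  <3:part t1 z>
9. timeout(0):  <0:coor t2 z>
10. deliver 0→1:  <1:part t1 z>
11. deliver 1→0:  nop
12. deliver 3→0:  nop
13. deliver 1→3:  nop
14. crash(3):  <3:✗part t1 z>
15. deliver 2→0:  nop
16. deliver 0→1:  <1:part t2 z>
17. deliver 0→2:  <2:part t1 z>
18. recover(3):  <3:part t1 z>
19. deliver 3→1:  nop
20. deliver 1→3:  nop

z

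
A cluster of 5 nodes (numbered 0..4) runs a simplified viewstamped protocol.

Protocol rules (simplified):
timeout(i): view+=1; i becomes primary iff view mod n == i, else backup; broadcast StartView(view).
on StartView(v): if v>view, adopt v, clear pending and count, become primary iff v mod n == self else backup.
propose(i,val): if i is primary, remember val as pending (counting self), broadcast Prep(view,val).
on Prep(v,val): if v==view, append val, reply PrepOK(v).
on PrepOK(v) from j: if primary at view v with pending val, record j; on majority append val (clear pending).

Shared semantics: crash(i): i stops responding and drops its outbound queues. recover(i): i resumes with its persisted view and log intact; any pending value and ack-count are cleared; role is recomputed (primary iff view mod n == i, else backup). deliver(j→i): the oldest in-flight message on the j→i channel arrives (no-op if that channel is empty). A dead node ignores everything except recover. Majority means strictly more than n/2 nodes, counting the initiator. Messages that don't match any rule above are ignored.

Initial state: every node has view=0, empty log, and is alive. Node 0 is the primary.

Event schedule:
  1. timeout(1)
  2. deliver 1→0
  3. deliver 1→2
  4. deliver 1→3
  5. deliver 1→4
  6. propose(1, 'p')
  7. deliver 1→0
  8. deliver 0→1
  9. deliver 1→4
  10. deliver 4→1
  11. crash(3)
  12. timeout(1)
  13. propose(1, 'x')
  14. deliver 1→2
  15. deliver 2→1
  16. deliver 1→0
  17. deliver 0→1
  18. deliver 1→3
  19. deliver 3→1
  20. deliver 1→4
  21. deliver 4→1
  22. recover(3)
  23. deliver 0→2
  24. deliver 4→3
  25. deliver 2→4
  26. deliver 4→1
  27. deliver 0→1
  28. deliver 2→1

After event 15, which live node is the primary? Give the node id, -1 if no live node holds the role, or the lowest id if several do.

-1

e1 timeout(1): 1[prim,v=1,-]
e2 deliver 1→0: 0[back,v=1,-]
e3 deliver 1→2: 2[back,v=1,-]
e4 deliver 1→3: 3[back,v=1,-]
e5 deliver 1→4: 4[back,v=1,-]
e6 propose(1,'p'): ·
e7 deliver 1→0: 0[back,v=1,p]
e8 deliver 0→1: ·
e9 deliver 1→4: 4[back,v=1,p]
e10 deliver 4→1: 1[prim,v=1,p]
e11 crash(3): 3[✗back,v=1,-]
e12 timeout(1): 1[back,v=2,p]
e13 propose(1,'x'): ·
e14 deliver 1→2: 2[back,v=1,p]
e15 deliver 2→1: ·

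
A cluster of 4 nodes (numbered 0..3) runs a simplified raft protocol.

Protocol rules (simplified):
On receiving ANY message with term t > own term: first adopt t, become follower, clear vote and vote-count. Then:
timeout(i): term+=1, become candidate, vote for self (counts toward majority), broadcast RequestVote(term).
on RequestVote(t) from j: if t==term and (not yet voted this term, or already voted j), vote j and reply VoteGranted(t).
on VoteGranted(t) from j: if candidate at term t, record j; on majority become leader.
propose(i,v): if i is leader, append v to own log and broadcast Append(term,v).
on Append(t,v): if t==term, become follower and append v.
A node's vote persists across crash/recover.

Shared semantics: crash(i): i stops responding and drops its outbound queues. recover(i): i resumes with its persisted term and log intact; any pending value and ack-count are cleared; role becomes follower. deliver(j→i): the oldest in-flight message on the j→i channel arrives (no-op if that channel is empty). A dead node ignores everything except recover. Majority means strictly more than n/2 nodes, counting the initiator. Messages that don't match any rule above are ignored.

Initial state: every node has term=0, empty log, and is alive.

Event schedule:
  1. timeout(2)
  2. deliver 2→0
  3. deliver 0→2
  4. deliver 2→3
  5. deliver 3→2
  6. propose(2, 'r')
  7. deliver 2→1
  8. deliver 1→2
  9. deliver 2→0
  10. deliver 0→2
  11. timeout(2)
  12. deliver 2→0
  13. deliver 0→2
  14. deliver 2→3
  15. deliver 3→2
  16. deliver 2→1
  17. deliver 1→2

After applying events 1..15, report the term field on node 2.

after 1 — timeout(2): n2:cand/t1/[-]
after 2 — deliver 2→0: n0:foll/t1/[-]
after 3 — deliver 0→2: ·
after 4 — deliver 2→3: n3:foll/t1/[-]
after 5 — deliver 3→2: n2:lead/t1/[-]
after 6 — propose(2,'r'): n2:lead/t1/[r]
after 7 — deliver 2→1: n1:foll/t1/[-]
after 8 — deliver 1→2: ·
after 9 — deliver 2→0: n0:foll/t1/[r]
after 10 — deliver 0→2: ·
after 11 — timeout(2): n2:cand/t2/[r]
after 12 — deliver 2→0: n0:foll/t2/[r]
after 13 — deliver 0→2: ·
after 14 — deliver 2→3: n3:foll/t1/[r]
after 15 — deliver 3→2: ·

2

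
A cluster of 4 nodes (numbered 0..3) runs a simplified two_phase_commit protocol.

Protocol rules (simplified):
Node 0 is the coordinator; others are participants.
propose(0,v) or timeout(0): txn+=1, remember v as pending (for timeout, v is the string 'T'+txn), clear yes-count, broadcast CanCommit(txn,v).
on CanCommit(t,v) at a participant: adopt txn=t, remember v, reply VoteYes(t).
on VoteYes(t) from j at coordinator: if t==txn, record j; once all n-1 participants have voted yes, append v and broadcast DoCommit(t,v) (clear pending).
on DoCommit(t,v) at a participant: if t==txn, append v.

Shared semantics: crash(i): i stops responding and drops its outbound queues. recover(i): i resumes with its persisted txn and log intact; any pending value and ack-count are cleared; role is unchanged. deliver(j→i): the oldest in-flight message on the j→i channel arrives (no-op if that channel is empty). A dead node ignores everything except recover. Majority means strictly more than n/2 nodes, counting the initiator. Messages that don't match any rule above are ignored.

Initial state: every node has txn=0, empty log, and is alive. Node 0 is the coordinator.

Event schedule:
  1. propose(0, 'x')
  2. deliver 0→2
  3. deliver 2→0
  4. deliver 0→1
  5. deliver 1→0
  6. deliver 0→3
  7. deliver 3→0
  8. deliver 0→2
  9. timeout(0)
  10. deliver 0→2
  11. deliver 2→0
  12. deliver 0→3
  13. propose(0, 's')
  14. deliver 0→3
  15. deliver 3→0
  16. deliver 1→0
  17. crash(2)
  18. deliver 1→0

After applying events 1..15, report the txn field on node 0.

3

e1 propose(0,'x'): 0[coor,t=1,-]
e2 deliver 0→2: 2[part,t=1,-]
e3 deliver 2→0: ·
e4 deliver 0→1: 1[part,t=1,-]
e5 deliver 1→0: ·
e6 deliver 0→3: 3[part,t=1,-]
e7 deliver 3→0: 0[coor,t=1,x]
e8 deliver 0→2: 2[part,t=1,x]
e9 timeout(0): 0[coor,t=2,x]
e10 deliver 0→2: 2[part,t=2,x]
e11 deliver 2→0: ·
e12 deliver 0→3: 3[part,t=1,x]
e13 propose(0,'s'): 0[coor,t=3,x]
e14 deliver 0→3: 3[part,t=2,x]
e15 deliver 3→0: ·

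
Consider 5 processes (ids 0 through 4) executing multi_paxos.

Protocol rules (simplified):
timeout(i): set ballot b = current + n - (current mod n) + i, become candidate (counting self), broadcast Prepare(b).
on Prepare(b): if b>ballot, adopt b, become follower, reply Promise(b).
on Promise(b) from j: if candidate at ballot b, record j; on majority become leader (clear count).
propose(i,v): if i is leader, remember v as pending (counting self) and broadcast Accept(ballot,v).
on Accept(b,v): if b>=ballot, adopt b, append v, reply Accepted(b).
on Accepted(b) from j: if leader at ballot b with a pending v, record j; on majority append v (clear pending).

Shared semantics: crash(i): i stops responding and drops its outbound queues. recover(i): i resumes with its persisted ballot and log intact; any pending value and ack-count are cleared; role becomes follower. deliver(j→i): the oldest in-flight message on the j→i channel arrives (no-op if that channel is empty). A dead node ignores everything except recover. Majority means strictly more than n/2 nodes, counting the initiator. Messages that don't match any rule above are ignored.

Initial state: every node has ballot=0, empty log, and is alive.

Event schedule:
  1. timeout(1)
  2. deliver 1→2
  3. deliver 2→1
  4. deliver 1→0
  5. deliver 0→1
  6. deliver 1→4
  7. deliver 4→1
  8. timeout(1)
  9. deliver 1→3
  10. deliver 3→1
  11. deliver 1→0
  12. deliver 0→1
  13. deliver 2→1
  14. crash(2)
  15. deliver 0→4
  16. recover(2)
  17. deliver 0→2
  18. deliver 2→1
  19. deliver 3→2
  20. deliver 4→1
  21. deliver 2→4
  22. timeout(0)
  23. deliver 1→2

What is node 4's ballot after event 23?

6

1. timeout(1):  <1:cand b6 ->
2. deliver 1→2:  <2:foll b6 ->
3. deliver 2→1:  nop
4. deliver 1→0:  <0:foll b6 ->
5. deliver 0→1:  <1:lead b6 ->
6. deliver 1→4:  <4:foll b6 ->
7. deliver 4→1:  nop
8. timeout(1):  <1:cand b11 ->
9. deliver 1→3:  <3:foll b6 ->
10. deliver 3→1:  nop
11. deliver 1→0:  <0:foll b11 ->
12. deliver 0→1:  nop
13. deliver 2→1:  nop
14. crash(2):  <2:✗foll b6 ->
15. deliver 0→4:  nop
16. recover(2):  <2:foll b6 ->
17. deliver 0→2:  nop
18. deliver 2→1:  nop
19. deliver 3→2:  nop
20. deliver 4→1:  nop
21. deliver 2→4:  nop
22. timeout(0):  <0:cand b15 ->
23. deliver 1→2:  <2:foll b11 ->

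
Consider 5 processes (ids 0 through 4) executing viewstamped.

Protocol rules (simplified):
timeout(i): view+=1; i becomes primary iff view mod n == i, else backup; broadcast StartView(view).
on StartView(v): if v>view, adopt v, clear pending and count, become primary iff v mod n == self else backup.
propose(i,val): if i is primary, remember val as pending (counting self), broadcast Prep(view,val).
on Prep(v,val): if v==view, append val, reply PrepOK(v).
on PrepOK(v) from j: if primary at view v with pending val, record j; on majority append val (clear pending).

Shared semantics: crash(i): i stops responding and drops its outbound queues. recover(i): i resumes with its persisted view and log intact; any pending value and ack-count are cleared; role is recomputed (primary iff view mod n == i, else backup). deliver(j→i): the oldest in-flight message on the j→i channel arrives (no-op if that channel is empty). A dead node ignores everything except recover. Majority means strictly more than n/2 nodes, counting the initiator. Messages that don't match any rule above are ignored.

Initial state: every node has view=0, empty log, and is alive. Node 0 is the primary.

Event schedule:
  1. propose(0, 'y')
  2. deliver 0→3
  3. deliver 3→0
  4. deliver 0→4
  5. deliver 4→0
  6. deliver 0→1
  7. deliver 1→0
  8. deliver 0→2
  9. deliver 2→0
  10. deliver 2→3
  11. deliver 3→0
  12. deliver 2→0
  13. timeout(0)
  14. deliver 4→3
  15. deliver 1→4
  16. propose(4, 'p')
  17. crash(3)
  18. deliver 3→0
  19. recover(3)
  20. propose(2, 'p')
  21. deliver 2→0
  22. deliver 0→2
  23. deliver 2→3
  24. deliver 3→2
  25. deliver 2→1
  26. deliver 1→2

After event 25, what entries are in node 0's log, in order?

y

[1] propose(0,'y') → ∅
[2] deliver 0→3 → N3(back v0 [y])
[3] deliver 3→0 → ∅
[4] deliver 0→4 → N4(back v0 [y])
[5] deliver 4→0 → N0(prim v0 [y])
[6] deliver 0→1 → N1(back v0 [y])
[7] deliver 1→0 → ∅
[8] deliver 0→2 → N2(back v0 [y])
[9] deliver 2→0 → ∅
[10] deliver 2→3 → ∅
[11] deliver 3→0 → ∅
[12] deliver 2→0 → ∅
[13] timeout(0) → N0(back v1 [y])
[14] deliver 4→3 → ∅
[15] deliver 1→4 → ∅
[16] propose(4,'p') → ∅
[17] crash(3) → N3(✗back v0 [y])
[18] deliver 3→0 → ∅
[19] recover(3) → N3(back v0 [y])
[20] propose(2,'p') → ∅
[21] deliver 2→0 → ∅
[22] deliver 0→2 → N2(back v1 [y])
[23] deliver 2→3 → ∅
[24] deliver 3→2 → ∅
[25] deliver 2→1 → ∅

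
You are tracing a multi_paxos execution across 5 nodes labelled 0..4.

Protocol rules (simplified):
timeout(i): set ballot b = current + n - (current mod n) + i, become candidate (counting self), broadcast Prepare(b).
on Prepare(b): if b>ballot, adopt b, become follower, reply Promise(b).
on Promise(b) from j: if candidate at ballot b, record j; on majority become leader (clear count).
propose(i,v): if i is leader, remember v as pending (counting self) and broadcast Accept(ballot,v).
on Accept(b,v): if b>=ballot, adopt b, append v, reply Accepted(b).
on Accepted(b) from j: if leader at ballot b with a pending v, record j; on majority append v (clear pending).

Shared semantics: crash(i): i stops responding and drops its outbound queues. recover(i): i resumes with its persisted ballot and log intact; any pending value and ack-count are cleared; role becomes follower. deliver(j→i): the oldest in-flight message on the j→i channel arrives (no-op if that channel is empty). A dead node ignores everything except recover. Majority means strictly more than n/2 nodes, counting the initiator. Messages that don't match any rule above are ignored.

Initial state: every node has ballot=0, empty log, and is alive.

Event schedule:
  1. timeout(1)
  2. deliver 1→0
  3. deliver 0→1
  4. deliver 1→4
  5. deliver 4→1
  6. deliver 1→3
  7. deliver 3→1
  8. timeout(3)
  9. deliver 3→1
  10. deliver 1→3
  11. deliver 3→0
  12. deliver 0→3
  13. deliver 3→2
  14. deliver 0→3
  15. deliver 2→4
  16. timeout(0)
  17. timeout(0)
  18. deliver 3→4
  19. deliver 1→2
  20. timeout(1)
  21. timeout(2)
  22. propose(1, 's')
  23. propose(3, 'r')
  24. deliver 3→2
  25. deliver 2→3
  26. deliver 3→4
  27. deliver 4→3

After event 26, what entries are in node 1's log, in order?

e1 timeout(1): 1[cand,b=6,-]
e2 deliver 1→0: 0[foll,b=6,-]
e3 deliver 0→1: ·
e4 deliver 1→4: 4[foll,b=6,-]
e5 deliver 4→1: 1[lead,b=6,-]
e6 deliver 1→3: 3[foll,b=6,-]
e7 deliver 3→1: ·
e8 timeout(3): 3[cand,b=13,-]
e9 deliver 3→1: 1[foll,b=13,-]
e10 deliver 1→3: ·
e11 deliver 3→0: 0[foll,b=13,-]
e12 deliver 0→3: 3[lead,b=13,-]
e13 deliver 3→2: 2[foll,b=13,-]
e14 deliver 0→3: ·
e15 deliver 2→4: ·
e16 timeout(0): 0[cand,b=15,-]
e17 timeout(0): 0[cand,b=20,-]
e18 deliver 3→4: 4[foll,b=13,-]
e19 deliver 1→2: ·
e20 timeout(1): 1[cand,b=16,-]
e21 timeout(2): 2[cand,b=17,-]
e22 propose(1,'s'): ·
e23 propose(3,'r'): ·
e24 deliver 3→2: ·
e25 deliver 2→3: ·
e26 deliver 3→4: 4[foll,b=13,r]

empty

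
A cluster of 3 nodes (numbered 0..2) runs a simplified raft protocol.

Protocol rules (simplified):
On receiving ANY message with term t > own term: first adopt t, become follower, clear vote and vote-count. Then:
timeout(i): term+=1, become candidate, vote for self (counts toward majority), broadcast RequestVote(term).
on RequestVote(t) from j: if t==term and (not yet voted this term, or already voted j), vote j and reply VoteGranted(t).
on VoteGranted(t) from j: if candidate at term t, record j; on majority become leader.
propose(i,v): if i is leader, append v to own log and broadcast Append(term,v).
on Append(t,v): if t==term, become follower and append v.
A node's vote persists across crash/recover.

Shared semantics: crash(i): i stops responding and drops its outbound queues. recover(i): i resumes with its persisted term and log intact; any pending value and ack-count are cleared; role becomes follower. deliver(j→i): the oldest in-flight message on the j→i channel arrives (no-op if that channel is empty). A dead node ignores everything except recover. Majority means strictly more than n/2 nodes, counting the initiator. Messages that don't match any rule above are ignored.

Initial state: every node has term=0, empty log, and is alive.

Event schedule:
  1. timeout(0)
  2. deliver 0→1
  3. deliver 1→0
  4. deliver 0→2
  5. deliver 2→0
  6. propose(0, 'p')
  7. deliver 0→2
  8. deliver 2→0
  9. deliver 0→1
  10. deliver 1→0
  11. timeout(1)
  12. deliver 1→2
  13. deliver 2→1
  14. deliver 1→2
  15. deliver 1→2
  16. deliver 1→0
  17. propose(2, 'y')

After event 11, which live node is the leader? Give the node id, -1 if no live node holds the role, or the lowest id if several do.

0

after 1 — timeout(0): n0:cand/t1/[-]
after 2 — deliver 0→1: n1:foll/t1/[-]
after 3 — deliver 1→0: n0:lead/t1/[-]
after 4 — deliver 0→2: n2:foll/t1/[-]
after 5 — deliver 2→0: ·
after 6 — propose(0,'p'): n0:lead/t1/[p]
after 7 — deliver 0→2: n2:foll/t1/[p]
after 8 — deliver 2→0: ·
after 9 — deliver 0→1: n1:foll/t1/[p]
after 10 — deliver 1→0: ·
after 11 — timeout(1): n1:cand/t2/[p]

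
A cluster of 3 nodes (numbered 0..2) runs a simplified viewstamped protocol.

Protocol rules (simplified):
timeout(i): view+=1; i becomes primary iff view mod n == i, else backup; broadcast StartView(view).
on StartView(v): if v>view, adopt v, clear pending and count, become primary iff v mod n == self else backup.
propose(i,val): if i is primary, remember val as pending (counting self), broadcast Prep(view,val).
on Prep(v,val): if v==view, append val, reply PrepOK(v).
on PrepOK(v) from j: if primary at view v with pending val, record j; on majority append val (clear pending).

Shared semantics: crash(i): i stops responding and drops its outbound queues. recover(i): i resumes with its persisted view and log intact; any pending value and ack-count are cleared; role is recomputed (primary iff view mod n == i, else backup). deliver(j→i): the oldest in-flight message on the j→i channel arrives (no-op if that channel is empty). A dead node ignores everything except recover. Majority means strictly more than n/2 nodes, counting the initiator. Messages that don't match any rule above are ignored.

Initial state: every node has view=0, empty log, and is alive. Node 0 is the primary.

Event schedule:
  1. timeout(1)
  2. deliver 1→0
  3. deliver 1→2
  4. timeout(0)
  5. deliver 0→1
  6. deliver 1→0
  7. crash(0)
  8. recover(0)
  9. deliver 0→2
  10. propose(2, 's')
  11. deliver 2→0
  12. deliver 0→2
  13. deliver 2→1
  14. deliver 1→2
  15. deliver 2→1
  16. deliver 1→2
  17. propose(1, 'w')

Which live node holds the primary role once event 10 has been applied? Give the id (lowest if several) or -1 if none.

-1

e1 timeout(1): 1[prim,v=1,-]
e2 deliver 1→0: 0[back,v=1,-]
e3 deliver 1→2: 2[back,v=1,-]
e4 timeout(0): 0[back,v=2,-]
e5 deliver 0→1: 1[back,v=2,-]
e6 deliver 1→0: ·
e7 crash(0): 0[✗back,v=2,-]
e8 recover(0): 0[back,v=2,-]
e9 deliver 0→2: ·
e10 propose(2,'s'): ·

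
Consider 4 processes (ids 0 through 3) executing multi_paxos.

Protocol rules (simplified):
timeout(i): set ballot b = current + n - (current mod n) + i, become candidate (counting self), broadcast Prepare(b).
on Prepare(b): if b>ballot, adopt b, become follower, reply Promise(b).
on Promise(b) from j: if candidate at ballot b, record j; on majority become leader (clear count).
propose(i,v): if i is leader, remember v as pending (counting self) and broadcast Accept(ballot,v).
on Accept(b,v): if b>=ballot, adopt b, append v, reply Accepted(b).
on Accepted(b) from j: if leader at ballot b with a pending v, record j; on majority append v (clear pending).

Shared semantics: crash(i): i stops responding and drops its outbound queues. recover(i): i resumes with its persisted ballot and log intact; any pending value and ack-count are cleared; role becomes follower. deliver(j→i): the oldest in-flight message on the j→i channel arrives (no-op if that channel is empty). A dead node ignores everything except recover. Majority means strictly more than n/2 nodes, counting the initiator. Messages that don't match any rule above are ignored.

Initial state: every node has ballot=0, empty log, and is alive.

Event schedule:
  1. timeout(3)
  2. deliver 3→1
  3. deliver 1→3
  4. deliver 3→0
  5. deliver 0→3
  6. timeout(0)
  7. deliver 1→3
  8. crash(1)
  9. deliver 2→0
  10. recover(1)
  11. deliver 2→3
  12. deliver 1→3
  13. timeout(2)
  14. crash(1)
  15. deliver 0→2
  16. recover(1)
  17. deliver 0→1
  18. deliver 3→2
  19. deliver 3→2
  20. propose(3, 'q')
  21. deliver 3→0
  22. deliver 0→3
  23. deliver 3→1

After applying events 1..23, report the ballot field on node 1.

8

1. timeout(3):  <3:cand b7 ->
2. deliver 3→1:  <1:foll b7 ->
3. deliver 1→3:  nop
4. deliver 3→0:  <0:foll b7 ->
5. deliver 0→3:  <3:lead b7 ->
6. timeout(0):  <0:cand b8 ->
7. deliver 1→3:  nop
8. crash(1):  <1:✗foll b7 ->
9. deliver 2→0:  nop
10. recover(1):  <1:foll b7 ->
11. deliver 2→3:  nop
12. deliver 1→3:  nop
13. timeout(2):  <2:cand b6 ->
14. crash(1):  <1:✗foll b7 ->
15. deliver 0→2:  <2:foll b8 ->
16. recover(1):  <1:foll b7 ->
17. deliver 0→1:  <1:foll b8 ->
18. deliver 3→2:  nop
19. deliver 3→2:  nop
20. propose(3,'q'):  nop
21. deliver 3→0:  nop
22. deliver 0→3:  <3:foll b8 ->
23. deliver 3→1:  nop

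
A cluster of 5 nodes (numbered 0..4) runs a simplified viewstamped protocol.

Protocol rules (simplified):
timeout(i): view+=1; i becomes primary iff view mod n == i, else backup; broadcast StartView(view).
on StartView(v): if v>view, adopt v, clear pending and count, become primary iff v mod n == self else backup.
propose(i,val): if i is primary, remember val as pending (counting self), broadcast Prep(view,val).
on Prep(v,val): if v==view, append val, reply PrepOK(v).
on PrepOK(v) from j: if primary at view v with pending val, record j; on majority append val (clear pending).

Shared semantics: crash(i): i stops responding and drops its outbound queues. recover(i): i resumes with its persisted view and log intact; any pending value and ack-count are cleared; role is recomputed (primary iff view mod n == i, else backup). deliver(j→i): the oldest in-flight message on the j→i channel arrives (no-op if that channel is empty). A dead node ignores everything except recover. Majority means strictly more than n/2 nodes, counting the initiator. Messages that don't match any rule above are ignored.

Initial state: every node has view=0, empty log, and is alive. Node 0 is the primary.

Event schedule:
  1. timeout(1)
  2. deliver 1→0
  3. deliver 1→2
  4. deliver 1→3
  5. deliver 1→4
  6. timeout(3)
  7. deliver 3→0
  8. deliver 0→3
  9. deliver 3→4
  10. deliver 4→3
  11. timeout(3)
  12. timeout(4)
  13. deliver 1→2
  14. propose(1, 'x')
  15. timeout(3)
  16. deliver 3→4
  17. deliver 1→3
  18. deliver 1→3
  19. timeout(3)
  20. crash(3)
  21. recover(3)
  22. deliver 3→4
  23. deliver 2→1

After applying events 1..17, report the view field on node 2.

1

1. timeout(1):  <1:prim v1 ->
2. deliver 1→0:  <0:back v1 ->
3. deliver 1→2:  <2:back v1 ->
4. deliver 1→3:  <3:back v1 ->
5. deliver 1→4:  <4:back v1 ->
6. timeout(3):  <3:back v2 ->
7. deliver 3→0:  <0:back v2 ->
8. deliver 0→3:  nop
9. deliver 3→4:  <4:back v2 ->
10. deliver 4→3:  nop
11. timeout(3):  <3:prim v3 ->
12. timeout(4):  <4:back v3 ->
13. deliver 1→2:  nop
14. propose(1,'x'):  nop
15. timeout(3):  <3:back v4 ->
16. deliver 3→4:  nop
17. deliver 1→3:  nop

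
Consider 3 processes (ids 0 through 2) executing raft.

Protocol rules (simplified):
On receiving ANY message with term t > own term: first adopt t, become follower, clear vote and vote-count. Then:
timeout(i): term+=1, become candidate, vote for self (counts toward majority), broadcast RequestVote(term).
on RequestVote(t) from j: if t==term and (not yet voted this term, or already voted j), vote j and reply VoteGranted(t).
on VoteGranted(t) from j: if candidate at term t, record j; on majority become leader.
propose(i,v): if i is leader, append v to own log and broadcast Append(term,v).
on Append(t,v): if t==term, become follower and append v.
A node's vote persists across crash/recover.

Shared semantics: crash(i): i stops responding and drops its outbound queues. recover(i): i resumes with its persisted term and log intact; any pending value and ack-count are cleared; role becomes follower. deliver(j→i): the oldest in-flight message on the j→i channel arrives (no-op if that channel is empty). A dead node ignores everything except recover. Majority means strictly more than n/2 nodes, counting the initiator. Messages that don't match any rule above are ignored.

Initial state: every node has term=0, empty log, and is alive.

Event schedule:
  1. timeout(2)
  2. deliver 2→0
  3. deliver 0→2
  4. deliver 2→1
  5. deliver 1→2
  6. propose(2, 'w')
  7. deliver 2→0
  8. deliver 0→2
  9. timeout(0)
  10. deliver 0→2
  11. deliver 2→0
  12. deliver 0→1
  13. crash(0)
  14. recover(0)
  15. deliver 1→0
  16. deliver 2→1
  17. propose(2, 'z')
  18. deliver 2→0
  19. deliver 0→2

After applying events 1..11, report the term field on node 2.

step 1 timeout(2): 2={cand,t=1,log=-}
step 2 deliver 2→0: 0={foll,t=1,log=-}
step 3 deliver 0→2: 2={lead,t=1,log=-}
step 4 deliver 2→1: 1={foll,t=1,log=-}
step 5 deliver 1→2: —
step 6 propose(2,'w'): 2={lead,t=1,log=w}
step 7 deliver 2→0: 0={foll,t=1,log=w}
step 8 deliver 0→2: —
step 9 timeout(0): 0={cand,t=2,log=w}
step 10 deliver 0→2: 2={foll,t=2,log=w}
step 11 deliver 2→0: 0={lead,t=2,log=w}

2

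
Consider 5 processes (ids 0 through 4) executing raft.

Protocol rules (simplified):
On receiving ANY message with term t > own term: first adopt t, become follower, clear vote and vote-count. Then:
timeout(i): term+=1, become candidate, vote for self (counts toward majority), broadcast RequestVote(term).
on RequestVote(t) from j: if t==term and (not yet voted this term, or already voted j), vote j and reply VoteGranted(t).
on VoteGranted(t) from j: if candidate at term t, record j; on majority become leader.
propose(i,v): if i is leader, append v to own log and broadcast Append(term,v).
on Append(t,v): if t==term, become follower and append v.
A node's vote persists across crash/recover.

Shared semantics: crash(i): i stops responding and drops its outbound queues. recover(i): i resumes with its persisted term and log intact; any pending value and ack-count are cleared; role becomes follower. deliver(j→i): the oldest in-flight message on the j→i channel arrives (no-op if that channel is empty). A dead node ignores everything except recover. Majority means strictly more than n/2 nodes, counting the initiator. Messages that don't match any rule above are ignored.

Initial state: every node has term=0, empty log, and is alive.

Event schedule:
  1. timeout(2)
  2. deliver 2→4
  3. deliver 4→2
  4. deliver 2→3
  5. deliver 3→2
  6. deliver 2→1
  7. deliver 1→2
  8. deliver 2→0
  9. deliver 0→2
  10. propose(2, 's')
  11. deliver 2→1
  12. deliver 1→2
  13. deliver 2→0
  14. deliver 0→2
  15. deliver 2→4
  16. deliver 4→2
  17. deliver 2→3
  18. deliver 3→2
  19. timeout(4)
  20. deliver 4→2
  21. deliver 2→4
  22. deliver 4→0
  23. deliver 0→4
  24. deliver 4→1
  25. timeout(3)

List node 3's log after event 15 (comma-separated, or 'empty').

empty

e1 timeout(2): 2[cand,t=1,-]
e2 deliver 2→4: 4[foll,t=1,-]
e3 deliver 4→2: ·
e4 deliver 2→3: 3[foll,t=1,-]
e5 deliver 3→2: 2[lead,t=1,-]
e6 deliver 2→1: 1[foll,t=1,-]
e7 deliver 1→2: ·
e8 deliver 2→0: 0[foll,t=1,-]
e9 deliver 0→2: ·
e10 propose(2,'s'): 2[lead,t=1,s]
e11 deliver 2→1: 1[foll,t=1,s]
e12 deliver 1→2: ·
e13 deliver 2→0: 0[foll,t=1,s]
e14 deliver 0→2: ·
e15 deliver 2→4: 4[foll,t=1,s]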